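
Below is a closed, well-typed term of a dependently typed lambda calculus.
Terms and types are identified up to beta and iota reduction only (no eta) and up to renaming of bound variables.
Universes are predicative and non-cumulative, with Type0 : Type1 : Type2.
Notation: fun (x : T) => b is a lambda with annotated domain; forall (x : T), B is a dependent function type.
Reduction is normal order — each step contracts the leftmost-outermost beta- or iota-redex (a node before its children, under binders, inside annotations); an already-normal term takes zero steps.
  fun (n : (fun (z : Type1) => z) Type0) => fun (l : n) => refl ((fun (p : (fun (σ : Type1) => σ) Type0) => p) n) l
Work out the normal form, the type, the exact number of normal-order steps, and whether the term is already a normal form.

reduced normal form:
  fun (n : Type0) => fun (z : n) => refl n z
the term's type:
  forall (n : Type0), forall (z : n), Eq n z z
normal-order step count: 2
already normal: no
first contracted redex: a beta-redex


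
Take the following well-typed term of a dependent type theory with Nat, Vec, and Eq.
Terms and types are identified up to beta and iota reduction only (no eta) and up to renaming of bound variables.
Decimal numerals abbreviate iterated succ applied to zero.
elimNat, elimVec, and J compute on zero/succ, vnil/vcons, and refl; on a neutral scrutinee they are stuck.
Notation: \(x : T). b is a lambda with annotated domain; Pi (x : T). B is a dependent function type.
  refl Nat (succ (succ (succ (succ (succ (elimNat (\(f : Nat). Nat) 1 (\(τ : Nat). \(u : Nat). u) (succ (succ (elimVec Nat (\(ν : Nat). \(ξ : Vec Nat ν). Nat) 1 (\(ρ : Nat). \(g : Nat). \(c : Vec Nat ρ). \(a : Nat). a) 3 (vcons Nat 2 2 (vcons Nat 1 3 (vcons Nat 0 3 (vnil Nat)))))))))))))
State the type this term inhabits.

type:
  Eq Nat 6 6


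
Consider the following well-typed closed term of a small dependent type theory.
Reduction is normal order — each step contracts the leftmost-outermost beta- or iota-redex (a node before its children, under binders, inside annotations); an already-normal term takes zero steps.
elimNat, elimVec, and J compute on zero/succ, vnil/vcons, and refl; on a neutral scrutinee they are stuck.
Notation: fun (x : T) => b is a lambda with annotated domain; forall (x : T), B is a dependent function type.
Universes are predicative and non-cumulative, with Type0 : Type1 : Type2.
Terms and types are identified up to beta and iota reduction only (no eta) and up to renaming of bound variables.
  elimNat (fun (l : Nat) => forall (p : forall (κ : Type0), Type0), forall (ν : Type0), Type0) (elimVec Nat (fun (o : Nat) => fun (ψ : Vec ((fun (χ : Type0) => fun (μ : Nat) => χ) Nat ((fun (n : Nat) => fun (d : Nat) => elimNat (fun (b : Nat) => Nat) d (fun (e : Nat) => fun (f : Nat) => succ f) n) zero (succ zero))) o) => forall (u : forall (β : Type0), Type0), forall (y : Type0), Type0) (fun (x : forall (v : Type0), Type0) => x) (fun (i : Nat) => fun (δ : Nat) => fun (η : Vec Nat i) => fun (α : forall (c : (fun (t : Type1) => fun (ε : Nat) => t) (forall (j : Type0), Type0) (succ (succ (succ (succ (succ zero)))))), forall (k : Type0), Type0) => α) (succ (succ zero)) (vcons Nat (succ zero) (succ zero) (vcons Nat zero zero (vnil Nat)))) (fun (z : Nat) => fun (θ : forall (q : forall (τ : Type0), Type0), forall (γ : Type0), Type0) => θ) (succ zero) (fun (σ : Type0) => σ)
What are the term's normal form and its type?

normal form:
  fun (l : Type0) => l
the term's type:
  forall (l : Type0), Type0
observation: the term reaches its normal form after 16 normal-order steps.


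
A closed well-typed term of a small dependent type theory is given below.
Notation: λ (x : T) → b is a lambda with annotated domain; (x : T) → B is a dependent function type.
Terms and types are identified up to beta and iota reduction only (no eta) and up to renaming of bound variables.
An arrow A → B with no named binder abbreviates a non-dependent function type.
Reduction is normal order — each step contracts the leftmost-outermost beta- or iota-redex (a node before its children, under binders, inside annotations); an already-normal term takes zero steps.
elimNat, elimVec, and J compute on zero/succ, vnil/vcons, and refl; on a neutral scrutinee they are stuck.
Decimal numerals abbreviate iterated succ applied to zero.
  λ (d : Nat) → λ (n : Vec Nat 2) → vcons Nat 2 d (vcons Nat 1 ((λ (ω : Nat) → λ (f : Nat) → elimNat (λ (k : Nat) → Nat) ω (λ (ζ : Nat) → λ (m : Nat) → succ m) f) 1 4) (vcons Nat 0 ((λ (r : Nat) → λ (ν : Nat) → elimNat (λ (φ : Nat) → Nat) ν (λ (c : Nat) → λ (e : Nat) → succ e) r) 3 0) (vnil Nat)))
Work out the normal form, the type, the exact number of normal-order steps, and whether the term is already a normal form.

reduced normal form:
  λ (d : Nat) → λ (n : Vec Nat 2) → vcons Nat 2 d (vcons Nat 1 5 (vcons Nat 0 3 (vnil Nat)))
inferred type:
  Nat → Vec Nat 2 → Vec Nat 3
reduction steps (normal order): 27
already normal: no
first contracted redex: a beta-redex


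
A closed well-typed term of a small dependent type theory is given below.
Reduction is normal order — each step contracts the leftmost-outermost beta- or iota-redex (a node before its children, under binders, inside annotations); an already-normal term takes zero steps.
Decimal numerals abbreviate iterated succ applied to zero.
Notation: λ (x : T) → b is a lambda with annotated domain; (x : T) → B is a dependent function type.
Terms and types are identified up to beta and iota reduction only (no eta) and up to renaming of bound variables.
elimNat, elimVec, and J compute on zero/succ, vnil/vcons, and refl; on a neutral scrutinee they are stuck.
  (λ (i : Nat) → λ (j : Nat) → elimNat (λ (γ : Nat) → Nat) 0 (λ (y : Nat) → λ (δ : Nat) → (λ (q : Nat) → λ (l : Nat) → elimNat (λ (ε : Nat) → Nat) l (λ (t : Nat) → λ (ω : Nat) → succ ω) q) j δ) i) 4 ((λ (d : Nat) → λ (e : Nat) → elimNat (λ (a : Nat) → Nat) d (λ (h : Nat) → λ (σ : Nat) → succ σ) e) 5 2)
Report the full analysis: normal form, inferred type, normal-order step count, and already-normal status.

normal form:
  28
inferred type:
  Nat
steps to reach normal form (normal order): 147
started in normal form: no
first redex: a beta-redex


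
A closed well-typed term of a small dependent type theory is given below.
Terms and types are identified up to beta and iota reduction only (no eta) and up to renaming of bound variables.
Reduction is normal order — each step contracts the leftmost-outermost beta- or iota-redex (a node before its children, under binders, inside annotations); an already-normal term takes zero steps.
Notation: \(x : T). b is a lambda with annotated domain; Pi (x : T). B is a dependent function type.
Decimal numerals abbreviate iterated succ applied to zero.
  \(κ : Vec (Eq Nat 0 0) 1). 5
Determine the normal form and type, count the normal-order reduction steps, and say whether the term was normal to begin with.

resulting normal form:
  \(κ : Vec (Eq Nat 0 0) 1). 5
type:
  Pi (κ : Vec (Eq Nat 0 0) 1). Nat
reduction steps (normal order): 0
term was already normal: yes


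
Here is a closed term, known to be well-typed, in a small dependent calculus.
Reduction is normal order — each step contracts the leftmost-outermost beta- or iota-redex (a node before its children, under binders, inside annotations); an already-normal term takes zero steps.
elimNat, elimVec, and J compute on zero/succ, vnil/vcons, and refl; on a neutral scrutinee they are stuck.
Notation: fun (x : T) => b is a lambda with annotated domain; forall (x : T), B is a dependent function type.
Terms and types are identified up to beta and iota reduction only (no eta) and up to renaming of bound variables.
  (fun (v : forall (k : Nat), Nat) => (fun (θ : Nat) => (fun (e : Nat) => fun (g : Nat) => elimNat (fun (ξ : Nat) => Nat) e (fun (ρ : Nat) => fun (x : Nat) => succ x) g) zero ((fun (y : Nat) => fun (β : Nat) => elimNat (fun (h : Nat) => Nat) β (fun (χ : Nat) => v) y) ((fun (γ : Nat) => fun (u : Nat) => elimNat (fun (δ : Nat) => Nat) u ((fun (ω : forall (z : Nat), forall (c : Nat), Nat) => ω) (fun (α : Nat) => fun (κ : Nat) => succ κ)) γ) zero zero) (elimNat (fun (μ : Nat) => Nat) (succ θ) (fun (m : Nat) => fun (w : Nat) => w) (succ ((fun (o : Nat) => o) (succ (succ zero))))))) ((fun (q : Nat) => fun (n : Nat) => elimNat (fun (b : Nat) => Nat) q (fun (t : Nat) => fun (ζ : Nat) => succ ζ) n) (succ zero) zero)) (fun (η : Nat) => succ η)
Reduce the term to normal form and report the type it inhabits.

normal form:
  succ (succ zero)
type:
  Nat


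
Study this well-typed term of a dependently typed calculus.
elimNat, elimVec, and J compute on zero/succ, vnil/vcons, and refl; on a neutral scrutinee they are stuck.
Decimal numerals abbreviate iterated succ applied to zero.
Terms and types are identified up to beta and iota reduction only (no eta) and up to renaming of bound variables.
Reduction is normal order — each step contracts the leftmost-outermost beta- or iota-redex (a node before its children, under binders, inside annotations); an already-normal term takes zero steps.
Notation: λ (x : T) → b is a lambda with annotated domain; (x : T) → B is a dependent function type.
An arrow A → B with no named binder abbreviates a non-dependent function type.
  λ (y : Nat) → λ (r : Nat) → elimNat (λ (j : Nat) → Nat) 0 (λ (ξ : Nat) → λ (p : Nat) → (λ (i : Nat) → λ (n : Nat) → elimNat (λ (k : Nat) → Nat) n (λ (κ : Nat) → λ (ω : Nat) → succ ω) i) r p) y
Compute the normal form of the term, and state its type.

resulting normal form:
  λ (y : Nat) → λ (r : Nat) → elimNat (λ (j : Nat) → Nat) 0 (λ (ξ : Nat) → λ (p : Nat) → elimNat (λ (i : Nat) → Nat) p (λ (n : Nat) → λ (k : Nat) → succ k) r) y
the term's type:
  Nat → Nat → Nat


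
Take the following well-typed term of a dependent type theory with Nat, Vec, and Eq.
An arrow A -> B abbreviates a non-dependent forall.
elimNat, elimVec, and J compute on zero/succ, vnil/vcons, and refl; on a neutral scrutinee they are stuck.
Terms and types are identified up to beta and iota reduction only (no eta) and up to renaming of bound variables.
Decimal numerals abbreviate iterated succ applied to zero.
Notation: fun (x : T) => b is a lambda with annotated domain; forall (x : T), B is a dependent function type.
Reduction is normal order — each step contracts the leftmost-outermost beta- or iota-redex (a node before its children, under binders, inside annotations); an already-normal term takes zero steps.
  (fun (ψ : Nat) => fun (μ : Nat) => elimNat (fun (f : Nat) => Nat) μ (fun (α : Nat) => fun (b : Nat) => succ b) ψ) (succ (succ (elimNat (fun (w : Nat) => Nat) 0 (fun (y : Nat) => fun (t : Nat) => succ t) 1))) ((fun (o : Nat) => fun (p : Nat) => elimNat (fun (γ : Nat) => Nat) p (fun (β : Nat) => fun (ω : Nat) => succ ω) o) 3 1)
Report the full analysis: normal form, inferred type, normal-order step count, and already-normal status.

resulting normal form:
  7
type:
  Nat
steps to reach normal form (normal order): 28
started in normal form: no
first redex: a beta-redex


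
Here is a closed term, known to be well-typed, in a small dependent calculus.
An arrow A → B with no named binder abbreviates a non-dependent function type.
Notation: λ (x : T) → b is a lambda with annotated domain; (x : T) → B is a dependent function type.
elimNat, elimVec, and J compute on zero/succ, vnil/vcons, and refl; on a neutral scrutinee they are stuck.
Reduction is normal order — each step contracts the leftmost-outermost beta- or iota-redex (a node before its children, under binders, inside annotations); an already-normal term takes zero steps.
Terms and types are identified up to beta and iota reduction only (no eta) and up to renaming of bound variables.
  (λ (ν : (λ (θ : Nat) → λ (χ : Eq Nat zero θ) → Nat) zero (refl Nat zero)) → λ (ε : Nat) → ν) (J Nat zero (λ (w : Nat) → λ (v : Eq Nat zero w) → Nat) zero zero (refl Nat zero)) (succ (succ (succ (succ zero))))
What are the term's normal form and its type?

resulting normal form:
  zero
the term's type:
  Nat
observation: 3 normal-order steps separate the term from its normal form.


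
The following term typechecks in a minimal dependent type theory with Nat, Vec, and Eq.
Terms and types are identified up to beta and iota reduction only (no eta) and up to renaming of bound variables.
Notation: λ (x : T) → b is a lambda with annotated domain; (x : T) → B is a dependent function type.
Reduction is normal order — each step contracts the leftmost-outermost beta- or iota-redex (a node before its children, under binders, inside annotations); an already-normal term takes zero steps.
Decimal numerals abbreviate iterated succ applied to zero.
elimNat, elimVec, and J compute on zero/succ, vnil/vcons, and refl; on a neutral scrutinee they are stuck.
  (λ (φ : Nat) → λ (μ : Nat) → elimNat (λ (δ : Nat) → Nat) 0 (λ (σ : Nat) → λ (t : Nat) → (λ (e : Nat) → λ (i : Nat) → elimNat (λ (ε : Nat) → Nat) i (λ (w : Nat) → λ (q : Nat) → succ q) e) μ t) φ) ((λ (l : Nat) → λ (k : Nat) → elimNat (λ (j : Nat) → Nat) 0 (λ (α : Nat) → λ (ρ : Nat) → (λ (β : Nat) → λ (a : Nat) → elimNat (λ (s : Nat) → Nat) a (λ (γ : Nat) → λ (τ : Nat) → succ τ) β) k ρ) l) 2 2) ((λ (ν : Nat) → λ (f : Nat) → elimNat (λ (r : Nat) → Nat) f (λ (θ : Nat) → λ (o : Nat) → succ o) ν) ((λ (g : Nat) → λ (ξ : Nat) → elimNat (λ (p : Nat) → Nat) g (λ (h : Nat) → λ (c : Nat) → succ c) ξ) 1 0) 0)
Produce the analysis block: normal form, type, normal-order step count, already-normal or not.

resulting normal form:
  4
the term's type:
  Nat
normal-order step count: 57
already normal: no
first contracted redex: a beta-redex


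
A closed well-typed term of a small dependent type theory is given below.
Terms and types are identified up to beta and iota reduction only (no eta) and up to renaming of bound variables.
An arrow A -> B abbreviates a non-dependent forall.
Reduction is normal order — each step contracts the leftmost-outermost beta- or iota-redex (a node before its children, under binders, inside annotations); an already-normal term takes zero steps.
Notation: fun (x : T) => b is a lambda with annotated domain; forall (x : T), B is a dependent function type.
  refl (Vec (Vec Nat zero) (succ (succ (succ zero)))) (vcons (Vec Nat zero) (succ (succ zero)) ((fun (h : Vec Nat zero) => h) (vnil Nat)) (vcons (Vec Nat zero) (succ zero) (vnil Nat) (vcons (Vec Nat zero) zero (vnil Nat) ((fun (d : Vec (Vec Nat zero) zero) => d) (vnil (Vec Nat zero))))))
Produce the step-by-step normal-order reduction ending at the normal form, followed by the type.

normal-order reduction sequence:
  refl (Vec (Vec Nat zero) (succ (succ (succ zero)))) (vcons (Vec Nat zero) (succ (succ zero)) ((fun (h : Vec Nat zero) => h) (vnil Nat)) (vcons (Vec Nat zero) (succ zero) (vnil Nat) (vcons (Vec Nat zero) zero (vnil Nat) ((fun (d : Vec (Vec Nat zero) zero) => d) (vnil (Vec Nat zero))))))
  ~> refl (Vec (Vec Nat zero) (succ (succ (succ zero)))) (vcons (Vec Nat zero) (succ (succ zero)) (vnil Nat) (vcons (Vec Nat zero) (succ zero) (vnil Nat) (vcons (Vec Nat zero) zero (vnil Nat) ((fun (h : Vec (Vec Nat zero) zero) => h) (vnil (Vec Nat zero))))))
  ~> refl (Vec (Vec Nat zero) (succ (succ (succ zero)))) (vcons (Vec Nat zero) (succ (succ zero)) (vnil Nat) (vcons (Vec Nat zero) (succ zero) (vnil Nat) (vcons (Vec Nat zero) zero (vnil Nat) (vnil (Vec Nat zero)))))
the term's type:
  Eq (Vec (Vec Nat zero) (succ (succ (succ zero)))) (vcons (Vec Nat zero) (succ (succ zero)) (vnil Nat) (vcons (Vec Nat zero) (succ zero) (vnil Nat) (vcons (Vec Nat zero) zero (vnil Nat) (vnil (Vec Nat zero))))) (vcons (Vec Nat zero) (succ (succ zero)) (vnil Nat) (vcons (Vec Nat zero) (succ zero) (vnil Nat) (vcons (Vec Nat zero) zero (vnil Nat) (vnil (Vec Nat zero)))))


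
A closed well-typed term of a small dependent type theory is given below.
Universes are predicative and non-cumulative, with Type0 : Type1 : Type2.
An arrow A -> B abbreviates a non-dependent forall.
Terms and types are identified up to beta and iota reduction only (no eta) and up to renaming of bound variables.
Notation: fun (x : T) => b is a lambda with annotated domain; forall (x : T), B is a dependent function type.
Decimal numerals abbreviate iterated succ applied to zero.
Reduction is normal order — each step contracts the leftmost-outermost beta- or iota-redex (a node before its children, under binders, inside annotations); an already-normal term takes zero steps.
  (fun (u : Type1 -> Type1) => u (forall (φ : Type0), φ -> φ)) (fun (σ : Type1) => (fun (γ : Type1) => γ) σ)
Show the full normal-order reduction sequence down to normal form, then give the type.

normal-order reduction:
  (fun (u : Type1 -> Type1) => u (forall (φ : Type0), φ -> φ)) (fun (σ : Type1) => (fun (γ : Type1) => γ) σ)
  ~> (fun (u : Type1) => (fun (φ : Type1) => φ) u) (forall (σ : Type0), σ -> σ)
  ~> (fun (u : Type1) => u) (forall (φ : Type0), φ -> φ)
  ~> forall (u : Type0), u -> u
the term's type:
  Type1


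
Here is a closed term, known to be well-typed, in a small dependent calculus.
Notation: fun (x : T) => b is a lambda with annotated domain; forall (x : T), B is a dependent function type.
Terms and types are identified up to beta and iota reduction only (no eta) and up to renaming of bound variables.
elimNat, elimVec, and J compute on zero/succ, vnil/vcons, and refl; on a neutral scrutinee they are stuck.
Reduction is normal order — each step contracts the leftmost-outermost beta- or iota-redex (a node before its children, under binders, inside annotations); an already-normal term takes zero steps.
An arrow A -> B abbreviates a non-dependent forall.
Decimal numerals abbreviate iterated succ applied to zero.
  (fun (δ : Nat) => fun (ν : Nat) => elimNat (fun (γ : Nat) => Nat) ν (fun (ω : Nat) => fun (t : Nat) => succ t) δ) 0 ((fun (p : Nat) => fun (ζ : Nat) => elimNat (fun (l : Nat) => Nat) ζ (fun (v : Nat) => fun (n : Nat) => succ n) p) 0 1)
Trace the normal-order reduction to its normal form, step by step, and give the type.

normal-order reduction sequence:
  (fun (δ : Nat) => fun (ν : Nat) => elimNat (fun (γ : Nat) => Nat) ν (fun (ω : Nat) => fun (t : Nat) => succ t) δ) 0 ((fun (p : Nat) => fun (ζ : Nat) => elimNat (fun (l : Nat) => Nat) ζ (fun (v : Nat) => fun (n : Nat) => succ n) p) 0 1)
  ~> (fun (δ : Nat) => elimNat (fun (ν : Nat) => Nat) δ (fun (γ : Nat) => fun (ω : Nat) => succ ω) 0) ((fun (t : Nat) => fun (p : Nat) => elimNat (fun (ζ : Nat) => Nat) p (fun (l : Nat) => fun (v : Nat) => succ v) t) 0 1)
  ~> elimNat (fun (δ : Nat) => Nat) ((fun (ν : Nat) => fun (γ : Nat) => elimNat (fun (ω : Nat) => Nat) γ (fun (t : Nat) => fun (p : Nat) => succ p) ν) 0 1) (fun (ζ : Nat) => fun (l : Nat) => succ l) 0
  ~> (fun (δ : Nat) => fun (ν : Nat) => elimNat (fun (γ : Nat) => Nat) ν (fun (ω : Nat) => fun (t : Nat) => succ t) δ) 0 1
  ~> (fun (δ : Nat) => elimNat (fun (ν : Nat) => Nat) δ (fun (γ : Nat) => fun (ω : Nat) => succ ω) 0) 1
  ~> elimNat (fun (δ : Nat) => Nat) 1 (fun (ν : Nat) => fun (γ : Nat) => succ γ) 0
  ~> 1
inferred type:
  Nat


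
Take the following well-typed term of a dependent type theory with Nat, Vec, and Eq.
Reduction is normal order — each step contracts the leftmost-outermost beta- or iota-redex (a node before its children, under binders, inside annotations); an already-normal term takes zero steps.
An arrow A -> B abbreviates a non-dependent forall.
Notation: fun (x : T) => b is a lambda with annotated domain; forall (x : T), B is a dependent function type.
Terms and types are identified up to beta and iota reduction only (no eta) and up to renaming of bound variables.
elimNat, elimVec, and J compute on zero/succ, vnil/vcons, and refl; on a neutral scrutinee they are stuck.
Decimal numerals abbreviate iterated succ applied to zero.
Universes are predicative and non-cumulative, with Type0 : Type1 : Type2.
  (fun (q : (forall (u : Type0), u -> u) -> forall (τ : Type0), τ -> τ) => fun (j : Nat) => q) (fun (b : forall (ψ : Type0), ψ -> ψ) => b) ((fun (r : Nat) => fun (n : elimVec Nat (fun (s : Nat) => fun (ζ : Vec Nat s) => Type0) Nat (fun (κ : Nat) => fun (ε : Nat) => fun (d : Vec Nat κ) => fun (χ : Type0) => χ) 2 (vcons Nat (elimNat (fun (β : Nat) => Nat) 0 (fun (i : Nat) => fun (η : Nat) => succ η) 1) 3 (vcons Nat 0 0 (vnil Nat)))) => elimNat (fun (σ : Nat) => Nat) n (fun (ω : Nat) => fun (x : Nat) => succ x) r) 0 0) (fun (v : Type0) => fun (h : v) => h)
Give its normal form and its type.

reduced normal form:
  fun (q : Type0) => fun (u : q) => u
inferred type:
  forall (q : Type0), q -> q


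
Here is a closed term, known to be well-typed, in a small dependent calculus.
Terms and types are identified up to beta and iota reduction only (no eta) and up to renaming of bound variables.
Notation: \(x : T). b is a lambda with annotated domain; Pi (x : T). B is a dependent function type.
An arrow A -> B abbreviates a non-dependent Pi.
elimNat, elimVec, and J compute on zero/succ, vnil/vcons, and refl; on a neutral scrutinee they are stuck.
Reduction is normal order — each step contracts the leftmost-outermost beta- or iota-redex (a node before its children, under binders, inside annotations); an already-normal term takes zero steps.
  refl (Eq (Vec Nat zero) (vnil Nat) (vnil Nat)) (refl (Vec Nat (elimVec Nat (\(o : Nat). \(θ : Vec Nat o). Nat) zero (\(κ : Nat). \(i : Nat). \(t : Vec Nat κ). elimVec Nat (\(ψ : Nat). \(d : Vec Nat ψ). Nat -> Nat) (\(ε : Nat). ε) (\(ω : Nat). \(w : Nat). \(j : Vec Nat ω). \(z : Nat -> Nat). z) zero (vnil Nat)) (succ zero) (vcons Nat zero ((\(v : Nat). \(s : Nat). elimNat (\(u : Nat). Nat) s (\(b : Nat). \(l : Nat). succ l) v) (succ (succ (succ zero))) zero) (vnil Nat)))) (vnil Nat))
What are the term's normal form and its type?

reduced normal form:
  refl (Eq (Vec Nat zero) (vnil Nat) (vnil Nat)) (refl (Vec Nat zero) (vnil Nat))
inferred type:
  Eq (Eq (Vec Nat zero) (vnil Nat) (vnil Nat)) (refl (Vec Nat zero) (vnil Nat)) (refl (Vec Nat zero) (vnil Nat))
observation: reduction starts at an elimVec iota-redex, and 7 normal-order steps reach the normal form.


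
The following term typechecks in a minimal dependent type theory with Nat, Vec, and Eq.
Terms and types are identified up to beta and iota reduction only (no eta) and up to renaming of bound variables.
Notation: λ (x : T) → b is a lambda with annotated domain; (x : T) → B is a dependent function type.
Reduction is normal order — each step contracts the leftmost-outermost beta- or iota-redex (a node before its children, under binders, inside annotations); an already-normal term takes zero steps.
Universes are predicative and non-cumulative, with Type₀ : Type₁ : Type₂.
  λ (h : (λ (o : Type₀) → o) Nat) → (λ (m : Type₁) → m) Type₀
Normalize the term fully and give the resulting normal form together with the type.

reduced normal form:
  λ (h : Nat) → Type₀
the term's type:
  (h : Nat) → Type₁
observation: normalization takes exactly 2 steps under the normal-order strategy.


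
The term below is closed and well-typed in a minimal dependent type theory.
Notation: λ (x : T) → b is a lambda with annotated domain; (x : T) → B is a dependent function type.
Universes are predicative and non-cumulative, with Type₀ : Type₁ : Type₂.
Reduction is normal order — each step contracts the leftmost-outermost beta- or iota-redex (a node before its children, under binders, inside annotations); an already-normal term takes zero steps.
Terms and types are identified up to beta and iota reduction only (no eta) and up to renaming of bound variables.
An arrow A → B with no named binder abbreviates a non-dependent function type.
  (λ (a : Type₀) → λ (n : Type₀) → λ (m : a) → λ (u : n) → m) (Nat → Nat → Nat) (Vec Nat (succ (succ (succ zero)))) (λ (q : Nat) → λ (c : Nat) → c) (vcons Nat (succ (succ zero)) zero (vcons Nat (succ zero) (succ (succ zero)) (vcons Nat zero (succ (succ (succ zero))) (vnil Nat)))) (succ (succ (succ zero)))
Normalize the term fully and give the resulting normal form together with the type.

resulting normal form:
  λ (a : Nat) → a
the term's type:
  Nat → Nat
observation: normalization takes exactly 5 steps under the normal-order strategy.


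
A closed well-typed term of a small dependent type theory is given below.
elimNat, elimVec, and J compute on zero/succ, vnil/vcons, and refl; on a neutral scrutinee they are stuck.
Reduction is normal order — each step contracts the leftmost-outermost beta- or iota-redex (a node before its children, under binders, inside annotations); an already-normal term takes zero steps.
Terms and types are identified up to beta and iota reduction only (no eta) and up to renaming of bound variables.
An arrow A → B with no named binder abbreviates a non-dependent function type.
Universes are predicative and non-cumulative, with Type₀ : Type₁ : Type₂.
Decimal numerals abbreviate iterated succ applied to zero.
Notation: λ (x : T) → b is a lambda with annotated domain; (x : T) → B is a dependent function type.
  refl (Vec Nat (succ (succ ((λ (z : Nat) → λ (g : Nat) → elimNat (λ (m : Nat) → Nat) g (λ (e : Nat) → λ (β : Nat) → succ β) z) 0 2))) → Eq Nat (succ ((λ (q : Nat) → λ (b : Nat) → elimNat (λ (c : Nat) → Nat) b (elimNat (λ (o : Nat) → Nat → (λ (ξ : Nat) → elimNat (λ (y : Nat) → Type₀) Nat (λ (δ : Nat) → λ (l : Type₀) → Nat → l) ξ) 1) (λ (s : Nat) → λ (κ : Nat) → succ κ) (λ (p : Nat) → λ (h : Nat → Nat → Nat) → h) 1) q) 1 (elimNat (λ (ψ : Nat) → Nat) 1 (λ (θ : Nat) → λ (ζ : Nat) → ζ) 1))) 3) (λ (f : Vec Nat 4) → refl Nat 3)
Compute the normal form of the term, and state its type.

resulting normal form:
  refl (Vec Nat 4 → Eq Nat 3 3) (λ (z : Vec Nat 4) → refl Nat 3)
inferred type:
  Eq (Vec Nat 4 → Eq Nat 3 3) (λ (z : Vec Nat 4) → refl Nat 3) (λ (g : Vec Nat 4) → refl Nat 3)


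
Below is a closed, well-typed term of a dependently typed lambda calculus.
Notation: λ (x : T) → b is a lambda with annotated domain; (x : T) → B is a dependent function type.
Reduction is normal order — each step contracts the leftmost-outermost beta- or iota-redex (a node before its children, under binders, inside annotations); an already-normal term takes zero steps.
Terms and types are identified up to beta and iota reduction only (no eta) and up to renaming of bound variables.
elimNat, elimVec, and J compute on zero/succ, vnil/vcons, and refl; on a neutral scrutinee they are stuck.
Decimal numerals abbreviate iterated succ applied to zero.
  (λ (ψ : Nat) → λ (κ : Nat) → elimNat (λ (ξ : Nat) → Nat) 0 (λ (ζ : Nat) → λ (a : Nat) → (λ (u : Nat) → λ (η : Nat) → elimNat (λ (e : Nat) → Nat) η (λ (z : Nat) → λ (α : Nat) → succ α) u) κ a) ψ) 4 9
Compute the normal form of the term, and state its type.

resulting normal form:
  36
type:
  Nat


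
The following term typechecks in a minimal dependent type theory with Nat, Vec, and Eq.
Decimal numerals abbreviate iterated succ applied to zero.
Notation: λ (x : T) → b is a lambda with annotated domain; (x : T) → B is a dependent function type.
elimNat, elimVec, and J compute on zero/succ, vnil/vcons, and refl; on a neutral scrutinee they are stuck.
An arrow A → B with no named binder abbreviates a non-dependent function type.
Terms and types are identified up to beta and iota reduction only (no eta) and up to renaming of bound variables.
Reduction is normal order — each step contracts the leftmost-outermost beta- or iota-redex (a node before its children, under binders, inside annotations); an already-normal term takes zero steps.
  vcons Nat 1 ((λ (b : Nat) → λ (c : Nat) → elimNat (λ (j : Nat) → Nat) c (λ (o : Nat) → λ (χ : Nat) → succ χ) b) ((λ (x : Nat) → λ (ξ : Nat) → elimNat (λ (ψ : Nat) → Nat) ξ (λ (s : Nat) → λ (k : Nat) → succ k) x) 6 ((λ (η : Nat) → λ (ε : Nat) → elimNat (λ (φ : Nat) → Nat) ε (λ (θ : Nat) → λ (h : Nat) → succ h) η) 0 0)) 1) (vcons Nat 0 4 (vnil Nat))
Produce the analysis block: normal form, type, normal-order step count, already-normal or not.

reduced normal form:
  vcons Nat 1 7 (vcons Nat 0 4 (vnil Nat))
inferred type:
  Vec Nat 2
steps to reach normal form (normal order): 45
term was already normal: no
first redex: a beta-redex


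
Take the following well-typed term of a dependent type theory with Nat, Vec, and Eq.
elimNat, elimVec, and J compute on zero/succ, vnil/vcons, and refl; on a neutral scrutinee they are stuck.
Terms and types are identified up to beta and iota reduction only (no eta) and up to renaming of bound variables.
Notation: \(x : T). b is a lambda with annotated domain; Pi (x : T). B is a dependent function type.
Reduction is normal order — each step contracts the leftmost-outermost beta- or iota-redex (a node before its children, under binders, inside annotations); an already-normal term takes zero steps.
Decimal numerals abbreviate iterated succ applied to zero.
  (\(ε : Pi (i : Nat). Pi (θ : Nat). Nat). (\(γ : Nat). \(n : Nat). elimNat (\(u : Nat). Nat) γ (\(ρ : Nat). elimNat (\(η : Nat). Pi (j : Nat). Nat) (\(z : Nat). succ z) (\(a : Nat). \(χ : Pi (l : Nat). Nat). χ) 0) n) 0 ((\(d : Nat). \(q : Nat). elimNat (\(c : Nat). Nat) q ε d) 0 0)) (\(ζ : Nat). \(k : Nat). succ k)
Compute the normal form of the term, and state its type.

normal form:
  0
type:
  Nat


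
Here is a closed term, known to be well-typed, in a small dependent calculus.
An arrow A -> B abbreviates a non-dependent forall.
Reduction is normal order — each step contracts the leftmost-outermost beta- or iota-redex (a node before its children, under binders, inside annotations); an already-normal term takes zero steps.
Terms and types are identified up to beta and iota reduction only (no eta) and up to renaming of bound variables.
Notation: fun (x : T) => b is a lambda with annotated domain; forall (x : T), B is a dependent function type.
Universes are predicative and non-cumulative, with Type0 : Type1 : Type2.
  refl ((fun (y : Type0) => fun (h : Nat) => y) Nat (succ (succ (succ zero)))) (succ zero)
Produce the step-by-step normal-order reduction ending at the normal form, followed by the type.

normal-order reduction:
  refl ((fun (y : Type0) => fun (h : Nat) => y) Nat (succ (succ (succ zero)))) (succ zero)
  ~> refl ((fun (y : Nat) => Nat) (succ (succ (succ zero)))) (succ zero)
  ~> refl Nat (succ zero)
type:
  Eq Nat (succ zero) (succ zero)


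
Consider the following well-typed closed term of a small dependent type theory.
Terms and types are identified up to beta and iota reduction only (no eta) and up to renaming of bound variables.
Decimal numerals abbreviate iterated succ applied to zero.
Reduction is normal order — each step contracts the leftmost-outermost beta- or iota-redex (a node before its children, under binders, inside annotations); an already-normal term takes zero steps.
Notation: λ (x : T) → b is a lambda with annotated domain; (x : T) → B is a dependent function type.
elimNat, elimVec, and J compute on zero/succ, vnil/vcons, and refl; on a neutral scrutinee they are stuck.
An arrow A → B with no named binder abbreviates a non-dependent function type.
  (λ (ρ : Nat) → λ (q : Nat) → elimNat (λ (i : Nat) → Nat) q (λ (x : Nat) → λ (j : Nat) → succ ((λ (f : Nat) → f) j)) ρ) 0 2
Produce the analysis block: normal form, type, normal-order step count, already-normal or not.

normal form:
  2
inferred type:
  Nat
reduction steps (normal order): 3
started in normal form: no
first contracted redex: a beta-redex


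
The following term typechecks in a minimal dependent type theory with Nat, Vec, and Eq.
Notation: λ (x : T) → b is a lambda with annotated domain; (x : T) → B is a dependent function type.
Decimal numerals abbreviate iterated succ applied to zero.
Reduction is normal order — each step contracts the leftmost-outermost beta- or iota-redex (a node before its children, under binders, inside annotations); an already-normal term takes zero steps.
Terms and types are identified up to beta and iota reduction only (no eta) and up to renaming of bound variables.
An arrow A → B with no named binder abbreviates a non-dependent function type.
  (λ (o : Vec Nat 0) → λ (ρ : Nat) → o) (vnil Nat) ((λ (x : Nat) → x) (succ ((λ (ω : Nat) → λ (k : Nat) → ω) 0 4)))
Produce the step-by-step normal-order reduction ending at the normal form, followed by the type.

reduction (normal order):
  (λ (o : Vec Nat 0) → λ (ρ : Nat) → o) (vnil Nat) ((λ (x : Nat) → x) (succ ((λ (ω : Nat) → λ (k : Nat) → ω) 0 4)))
  ~> (λ (o : Nat) → vnil Nat) ((λ (ρ : Nat) → ρ) (succ ((λ (x : Nat) → λ (ω : Nat) → x) 0 4)))
  ~> vnil Nat
the term's type:
  Vec Nat 0


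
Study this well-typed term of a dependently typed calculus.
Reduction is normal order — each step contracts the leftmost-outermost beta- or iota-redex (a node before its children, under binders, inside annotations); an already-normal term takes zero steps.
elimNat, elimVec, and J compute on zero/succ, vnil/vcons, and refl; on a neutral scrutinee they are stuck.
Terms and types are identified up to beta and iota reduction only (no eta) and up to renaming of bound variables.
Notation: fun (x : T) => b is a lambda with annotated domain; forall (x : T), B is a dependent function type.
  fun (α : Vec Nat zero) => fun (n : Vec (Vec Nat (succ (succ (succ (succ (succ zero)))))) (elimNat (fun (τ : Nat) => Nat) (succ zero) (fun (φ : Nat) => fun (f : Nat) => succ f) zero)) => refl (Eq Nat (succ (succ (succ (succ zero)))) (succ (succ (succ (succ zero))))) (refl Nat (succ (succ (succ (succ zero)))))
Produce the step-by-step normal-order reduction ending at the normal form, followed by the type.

normal-order reduction sequence:
  fun (α : Vec Nat zero) => fun (n : Vec (Vec Nat (succ (succ (succ (succ (succ zero)))))) (elimNat (fun (τ : Nat) => Nat) (succ zero) (fun (φ : Nat) => fun (f : Nat) => succ f) zero)) => refl (Eq Nat (succ (succ (succ (succ zero)))) (succ (succ (succ (succ zero))))) (refl Nat (succ (succ (succ (succ zero)))))
  ~> fun (α : Vec Nat zero) => fun (n : Vec (Vec Nat (succ (succ (succ (succ (succ zero)))))) (succ zero)) => refl (Eq Nat (succ (succ (succ (succ zero)))) (succ (succ (succ (succ zero))))) (refl Nat (succ (succ (succ (succ zero)))))
the term's type:
  forall (α : Vec Nat zero), forall (n : Vec (Vec Nat (succ (succ (succ (succ (succ zero)))))) (succ zero)), Eq (Eq Nat (succ (succ (succ (succ zero)))) (succ (succ (succ (succ zero))))) (refl Nat (succ (succ (succ (succ zero))))) (refl Nat (succ (succ (succ (succ zero)))))


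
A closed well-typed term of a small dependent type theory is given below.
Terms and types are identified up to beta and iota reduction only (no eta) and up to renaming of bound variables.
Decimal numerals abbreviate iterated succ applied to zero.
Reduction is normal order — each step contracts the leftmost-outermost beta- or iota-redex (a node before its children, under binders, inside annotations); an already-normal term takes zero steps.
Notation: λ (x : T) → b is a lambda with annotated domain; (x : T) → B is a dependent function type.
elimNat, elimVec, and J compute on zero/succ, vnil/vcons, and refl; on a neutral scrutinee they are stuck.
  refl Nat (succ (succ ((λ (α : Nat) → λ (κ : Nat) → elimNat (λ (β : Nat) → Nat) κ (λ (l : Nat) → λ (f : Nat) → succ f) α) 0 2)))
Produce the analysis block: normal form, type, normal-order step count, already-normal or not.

reduced normal form:
  refl Nat 4
type:
  Eq Nat 4 4
normal-order step count: 3
started in normal form: no
first redex: a beta-redex


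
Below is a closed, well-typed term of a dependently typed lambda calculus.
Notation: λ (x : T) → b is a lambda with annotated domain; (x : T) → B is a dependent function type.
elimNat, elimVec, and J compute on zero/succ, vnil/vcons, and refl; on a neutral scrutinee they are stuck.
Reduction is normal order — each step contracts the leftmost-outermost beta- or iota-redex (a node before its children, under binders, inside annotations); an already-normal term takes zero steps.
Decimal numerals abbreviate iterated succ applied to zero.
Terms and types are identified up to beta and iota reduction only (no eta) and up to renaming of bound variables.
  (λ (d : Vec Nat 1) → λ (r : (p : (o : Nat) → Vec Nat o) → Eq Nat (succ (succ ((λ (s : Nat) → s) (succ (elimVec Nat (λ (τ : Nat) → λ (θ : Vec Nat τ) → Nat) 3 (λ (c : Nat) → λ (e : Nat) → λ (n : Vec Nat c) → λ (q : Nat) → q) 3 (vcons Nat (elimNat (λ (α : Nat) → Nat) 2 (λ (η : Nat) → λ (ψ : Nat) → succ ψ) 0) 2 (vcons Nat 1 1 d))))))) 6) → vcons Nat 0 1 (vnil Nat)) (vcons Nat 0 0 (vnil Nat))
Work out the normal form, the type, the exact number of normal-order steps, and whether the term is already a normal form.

reduced normal form:
  λ (d : (r : (p : Nat) → Vec Nat p) → Eq Nat 6 6) → vcons Nat 0 1 (vnil Nat)
the term's type:
  (d : (r : (p : Nat) → Vec Nat p) → Eq Nat 6 6) → Vec Nat 1
steps to reach normal form (normal order): 18
term was already normal: no
first contracted redex: a beta-redex


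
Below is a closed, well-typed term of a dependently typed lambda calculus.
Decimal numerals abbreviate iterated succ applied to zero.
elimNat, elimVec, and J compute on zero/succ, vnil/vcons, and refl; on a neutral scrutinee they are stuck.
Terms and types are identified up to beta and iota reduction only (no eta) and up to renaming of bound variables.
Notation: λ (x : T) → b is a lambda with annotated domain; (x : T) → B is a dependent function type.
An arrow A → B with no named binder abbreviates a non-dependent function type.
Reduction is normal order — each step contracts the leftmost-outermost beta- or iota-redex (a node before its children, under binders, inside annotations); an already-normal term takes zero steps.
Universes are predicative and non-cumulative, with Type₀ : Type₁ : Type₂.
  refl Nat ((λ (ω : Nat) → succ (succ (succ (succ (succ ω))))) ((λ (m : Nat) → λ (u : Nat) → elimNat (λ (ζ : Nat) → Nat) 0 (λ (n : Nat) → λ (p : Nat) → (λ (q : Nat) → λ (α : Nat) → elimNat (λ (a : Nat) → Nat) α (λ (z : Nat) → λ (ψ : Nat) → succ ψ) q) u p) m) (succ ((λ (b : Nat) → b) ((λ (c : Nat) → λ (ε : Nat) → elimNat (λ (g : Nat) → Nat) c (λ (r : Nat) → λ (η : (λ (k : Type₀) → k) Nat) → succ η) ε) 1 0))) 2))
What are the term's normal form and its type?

reduced normal form:
  refl Nat 9
the term's type:
  Eq Nat 9 9


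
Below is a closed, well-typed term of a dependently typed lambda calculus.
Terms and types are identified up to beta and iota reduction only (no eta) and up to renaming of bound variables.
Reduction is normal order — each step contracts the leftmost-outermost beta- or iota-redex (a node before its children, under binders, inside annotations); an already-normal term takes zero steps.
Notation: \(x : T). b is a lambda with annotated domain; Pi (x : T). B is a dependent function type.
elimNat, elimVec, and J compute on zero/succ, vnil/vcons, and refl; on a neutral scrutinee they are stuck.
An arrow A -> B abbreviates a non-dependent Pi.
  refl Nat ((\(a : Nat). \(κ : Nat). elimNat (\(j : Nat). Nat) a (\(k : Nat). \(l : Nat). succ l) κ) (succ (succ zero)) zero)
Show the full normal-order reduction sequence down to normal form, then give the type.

normal-order reduction sequence:
  refl Nat ((\(a : Nat). \(κ : Nat). elimNat (\(j : Nat). Nat) a (\(k : Nat). \(l : Nat). succ l) κ) (succ (succ zero)) zero)
  ~> refl Nat ((\(a : Nat). elimNat (\(κ : Nat). Nat) (succ (succ zero)) (\(j : Nat). \(k : Nat). succ k) a) zero)
  ~> refl Nat (elimNat (\(a : Nat). Nat) (succ (succ zero)) (\(κ : Nat). \(j : Nat). succ j) zero)
  ~> refl Nat (succ (succ zero))
the term's type:
  Eq Nat (succ (succ zero)) (succ (succ zero))
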